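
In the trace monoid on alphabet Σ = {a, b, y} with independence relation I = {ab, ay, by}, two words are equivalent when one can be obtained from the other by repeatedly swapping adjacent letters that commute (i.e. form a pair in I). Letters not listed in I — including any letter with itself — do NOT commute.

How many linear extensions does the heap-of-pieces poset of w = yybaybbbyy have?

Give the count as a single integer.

1260

drop 0:y onto floor
drop 1:y onto {0:y}
drop 2:b onto floor
drop 3:a onto floor
drop 4:y onto {1:y}
drop 5:b onto {2:b}
drop 6:b onto {5:b}
drop 7:b onto {6:b}
drop 8:y onto {4:y}
drop 9:y onto {8:y}
ground layer = {0:y, 2:b, 3:a}
drop-orders for the pieces not yet dropped (sum over which currently-grounded one goes next):
  1 to go: {3} 1  {7} 1  {9} 1
  2 to go: {3,7} 2  {3,9} 2  {6,7} 1  {7,9} 2  {8,9} 1
  3 to go: {3,6,7} 3  {3,7,9} 6  {3,8,9} 3  {4,8,9} 1  {5,6,7} 1  {6,7,9} 3  {7,8,9} 3
  4 to go: {1,4,8,9} 1  {2,5,6,7} 1  {3,4,8,9} 4  {3,5,6,7} 4  {3,6,7,9} 12  {3,7,8,9} 12  {4,7,8,9} 4  {5,6,7,9} 4  {6,7,8,9} 6
  5 to go: {0,1,4,8,9} 1  {1,3,4,8,9} 5  {1,4,7,8,9} 5  {2,3,5,6,7} 5  {2,5,6,7,9} 5  {3,4,7,8,9} 20  {3,5,6,7,9} 20  {3,6,7,8,9} 30  {4,6,7,8,9} 10  {5,6,7,8,9} 10
  6 to go: {0,1,3,4,8,9} 6  {0,1,4,7,8,9} 6  {1,3,4,7,8,9} 30  {1,4,6,7,8,9} 15  {2,3,5,6,7,9} 30  {2,5,6,7,8,9} 15  {3,4,6,7,8,9} 60  {3,5,6,7,8,9} 60  {4,5,6,7,8,9} 20
  7 to go: {0,1,3,4,7,8,9} 42  {0,1,4,6,7,8,9} 21  {1,3,4,6,7,8,9} 105  {1,4,5,6,7,8,9} 35  {2,3,5,6,7,8,9} 105  {2,4,5,6,7,8,9} 35  {3,4,5,6,7,8,9} 140
  8 to go: {0,1,3,4,6,7,8,9} 168  {0,1,4,5,6,7,8,9} 56  {1,2,4,5,6,7,8,9} 70  {1,3,4,5,6,7,8,9} 280  {2,3,4,5,6,7,8,9} 280
  if 0:y drops first: 630 orders
  if 2:b drops first: 504 orders
  if 3:a drops first: 126 orders
heap linearizations: 1260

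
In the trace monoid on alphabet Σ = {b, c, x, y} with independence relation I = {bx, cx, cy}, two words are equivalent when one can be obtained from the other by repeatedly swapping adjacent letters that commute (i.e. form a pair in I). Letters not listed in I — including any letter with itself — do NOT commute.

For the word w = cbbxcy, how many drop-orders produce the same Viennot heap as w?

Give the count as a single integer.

9

piece 0:c — minimal
piece 1:b rests on {0:c}
piece 2:b rests on {1:b}
piece 3:x — minimal
piece 4:c rests on {2:b}
piece 5:y rests on {2:b, 3:x}
minimal pieces: {0:c, 3:x}
ways to finish when only these pieces remain (= sum over removing one remaining piece with nothing left below it):
  1 left: {4}→1  {5}→1
  2 left: {3,5}→1  {4,5}→2
  3 left: {2,4,5}→2  {3,4,5}→3
  4 left: {1,2,4,5}→2  {2,3,4,5}→5
  placing 0:c first → 7 extensions
  placing 3:x first → 2 extensions
total linear extensions = 9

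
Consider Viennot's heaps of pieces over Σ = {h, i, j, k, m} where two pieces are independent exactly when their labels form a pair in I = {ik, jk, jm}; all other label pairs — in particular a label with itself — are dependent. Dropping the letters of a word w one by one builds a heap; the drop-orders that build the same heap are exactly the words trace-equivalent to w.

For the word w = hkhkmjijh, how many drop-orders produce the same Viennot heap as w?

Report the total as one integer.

3

#0=h has no predecessor
#1=k depends on [0:h]
#2=h depends on [1:k]
#3=k depends on [2:h]
#4=m depends on [3:k]
#5=j depends on [2:h]
#6=i depends on [4:m, 5:j]
#7=j depends on [6:i]
#8=h depends on [7:j]
sources: [0:h]
N(rest) = Σ N(rest − s) over sources s of rest; N(one piece) = 1:
  size 1 → [8]=1
  size 2 → [7,8]=1
  size 3 → [6,7,8]=1
  size 4 → [4,6,7,8]=1  [5,6,7,8]=1
  size 5 → [3,4,6,7,8]=1  [4,5,6,7,8]=2
  size 6 → [3,4,5,6,7,8]=3
  size 7 → [2,3,4,5,6,7,8]=3
  first=0(h) contributes 3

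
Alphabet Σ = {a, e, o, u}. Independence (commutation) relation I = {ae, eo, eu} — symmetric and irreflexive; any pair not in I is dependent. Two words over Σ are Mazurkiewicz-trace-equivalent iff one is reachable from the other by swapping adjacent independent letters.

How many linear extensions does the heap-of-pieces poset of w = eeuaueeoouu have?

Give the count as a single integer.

drop 0:e onto floor
drop 1:e onto {0:e}
drop 2:u onto floor
drop 3:a onto {2:u}
drop 4:u onto {3:a}
drop 5:e onto {1:e}
drop 6:e onto {5:e}
drop 7:o onto {4:u}
drop 8:o onto {7:o}
drop 9:u onto {8:o}
drop 10:u onto {9:u}
ground layer = {0:e, 2:u}
drop-orders for the pieces not yet dropped (sum over which currently-grounded one goes next):
  1 to go: {6} 1  {10} 1
  2 to go: {5,6} 1  {6,10} 2  {9,10} 1
  3 to go: {1,5,6} 1  {5,6,10} 3  {6,9,10} 3  {8,9,10} 1
  4 to go: {0,1,5,6} 1  {1,5,6,10} 4  {5,6,9,10} 6  {6,8,9,10} 4  {7,8,9,10} 1
  5 to go: {0,1,5,6,10} 5  {1,5,6,9,10} 10  {4,7,8,9,10} 1  {5,6,8,9,10} 10  {6,7,8,9,10} 5
  6 to go: {0,1,5,6,9,10} 15  {1,5,6,8,9,10} 20  {3,4,7,8,9,10} 1  {4,6,7,8,9,10} 6  {5,6,7,8,9,10} 15
  7 to go: {0,1,5,6,8,9,10} 35  {1,5,6,7,8,9,10} 35  {2,3,4,7,8,9,10} 1  {3,4,6,7,8,9,10} 7  {4,5,6,7,8,9,10} 21
  8 to go: {0,1,5,6,7,8,9,10} 70  {1,4,5,6,7,8,9,10} 56  {2,3,4,6,7,8,9,10} 8  {3,4,5,6,7,8,9,10} 28
  9 to go: {0,1,4,5,6,7,8,9,10} 126  {1,3,4,5,6,7,8,9,10} 84  {2,3,4,5,6,7,8,9,10} 36
  if 0:e drops first: 120 orders
  if 2:u drops first: 210 orders
heap linearizations: 330

330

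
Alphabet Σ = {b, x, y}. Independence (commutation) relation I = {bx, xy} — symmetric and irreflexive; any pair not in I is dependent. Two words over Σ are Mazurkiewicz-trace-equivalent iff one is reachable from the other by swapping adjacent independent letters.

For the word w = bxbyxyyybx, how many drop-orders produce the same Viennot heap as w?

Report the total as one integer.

120

piece 0:b — minimal
piece 1:x — minimal
piece 2:b rests on {0:b}
piece 3:y rests on {2:b}
piece 4:x rests on {1:x}
piece 5:y rests on {3:y}
piece 6:y rests on {5:y}
piece 7:y rests on {6:y}
piece 8:b rests on {7:y}
piece 9:x rests on {4:x}
minimal pieces: {0:b, 1:x}
ways to finish when only these pieces remain (= sum over removing one remaining piece with nothing left below it):
  1 left: {8}→1  {9}→1
  2 left: {4,9}→1  {7,8}→1  {8,9}→2
  3 left: {1,4,9}→1  {4,8,9}→3  {6,7,8}→1  {7,8,9}→3
  4 left: {1,4,8,9}→4  {4,7,8,9}→6  {5,6,7,8}→1  {6,7,8,9}→4
  5 left: {1,4,7,8,9}→10  {3,5,6,7,8}→1  {4,6,7,8,9}→10  {5,6,7,8,9}→5
  6 left: {1,4,6,7,8,9}→20  {2,3,5,6,7,8}→1  {3,5,6,7,8,9}→6  {4,5,6,7,8,9}→15
  7 left: {0,2,3,5,6,7,8}→1  {1,4,5,6,7,8,9}→35  {2,3,5,6,7,8,9}→7  {3,4,5,6,7,8,9}→21
  8 left: {0,2,3,5,6,7,8,9}→8  {1,3,4,5,6,7,8,9}→56  {2,3,4,5,6,7,8,9}→28
  placing 0:b first → 84 extensions
  placing 1:x first → 36 extensions
total linear extensions = 120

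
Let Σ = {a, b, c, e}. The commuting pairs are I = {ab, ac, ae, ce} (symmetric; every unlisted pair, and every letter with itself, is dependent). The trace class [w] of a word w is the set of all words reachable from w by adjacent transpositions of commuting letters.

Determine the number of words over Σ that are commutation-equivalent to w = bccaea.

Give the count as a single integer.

0(b) covers ∅
1(c) covers 0:b
2(c) covers 1:c
3(a) covers ∅
4(e) covers 0:b
5(a) covers 3:a
floor of heap: 0:b, 3:a
completions by unplaced set U, small U first (add the entries for U minus each lowest piece of U):
  |U|=1: {2}:1  {4}:1  {5}:1
  |U|=2: {1,2}:1  {2,4}:2  {2,5}:2  {3,5}:1  {4,5}:2
  |U|=3: {1,2,4}:3  {1,2,5}:3  {2,3,5}:3  {2,4,5}:6  {3,4,5}:3
  |U|=4: {0,1,2,4}:3  {1,2,3,5}:6  {1,2,4,5}:12  {2,3,4,5}:12
  start at 0(b): 30
  start at 3(a): 15
sum over floor = 45

45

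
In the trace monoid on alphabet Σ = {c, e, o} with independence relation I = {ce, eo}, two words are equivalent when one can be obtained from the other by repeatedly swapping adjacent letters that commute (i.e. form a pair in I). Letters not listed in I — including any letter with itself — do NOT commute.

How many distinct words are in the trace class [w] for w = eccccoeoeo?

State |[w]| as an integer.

120

#0=e has no predecessor
#1=c has no predecessor
#2=c depends on [1:c]
#3=c depends on [2:c]
#4=c depends on [3:c]
#5=o depends on [4:c]
#6=e depends on [0:e]
#7=o depends on [5:o]
#8=e depends on [6:e]
#9=o depends on [7:o]
sources: [0:e, 1:c]
N(rest) = Σ N(rest − s) over sources s of rest; N(one piece) = 1:
  size 1 → [8]=1  [9]=1
  size 2 → [6,8]=1  [7,9]=1  [8,9]=2
  size 3 → [0,6,8]=1  [5,7,9]=1  [6,8,9]=3  [7,8,9]=3
  size 4 → [0,6,8,9]=4  [4,5,7,9]=1  [5,7,8,9]=4  [6,7,8,9]=6
  size 5 → [0,6,7,8,9]=10  [3,4,5,7,9]=1  [4,5,7,8,9]=5  [5,6,7,8,9]=10
  size 6 → [0,5,6,7,8,9]=20  [2,3,4,5,7,9]=1  [3,4,5,7,8,9]=6  [4,5,6,7,8,9]=15
  size 7 → [0,4,5,6,7,8,9]=35  [1,2,3,4,5,7,9]=1  [2,3,4,5,7,8,9]=7  [3,4,5,6,7,8,9]=21
  size 8 → [0,3,4,5,6,7,8,9]=56  [1,2,3,4,5,7,8,9]=8  [2,3,4,5,6,7,8,9]=28
  first=0(e) contributes 36
  first=1(c) contributes 84
|[w]| = 120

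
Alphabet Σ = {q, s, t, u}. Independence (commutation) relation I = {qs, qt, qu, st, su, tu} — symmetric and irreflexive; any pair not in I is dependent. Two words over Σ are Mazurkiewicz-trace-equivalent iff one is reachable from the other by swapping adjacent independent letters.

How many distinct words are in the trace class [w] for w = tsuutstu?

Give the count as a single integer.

#0=t has no predecessor
#1=s has no predecessor
#2=u has no predecessor
#3=u depends on [2:u]
#4=t depends on [0:t]
#5=s depends on [1:s]
#6=t depends on [4:t]
#7=u depends on [3:u]
sources: [0:t, 1:s, 2:u]
N(rest) = Σ N(rest − s) over sources s of rest; N(one piece) = 1:
  size 1 → [5]=1  [6]=1  [7]=1
  size 2 → [1,5]=1  [3,7]=1  [4,6]=1  [5,6]=2  [5,7]=2  [6,7]=2
  size 3 → [0,4,6]=1  [1,5,6]=3  [1,5,7]=3  [2,3,7]=1  [3,5,7]=3  [3,6,7]=3  [4,5,6]=3  [4,6,7]=3  [5,6,7]=6
  size 4 → [0,4,5,6]=4  [0,4,6,7]=4  [1,3,5,7]=6  [1,4,5,6]=6  [1,5,6,7]=12  [2,3,5,7]=4  [2,3,6,7]=4  [3,4,6,7]=6  [3,5,6,7]=12  [4,5,6,7]=12
  size 5 → [0,1,4,5,6]=10  [0,3,4,6,7]=10  [0,4,5,6,7]=20  [1,2,3,5,7]=10  [1,3,5,6,7]=30  [1,4,5,6,7]=30  [2,3,4,6,7]=10  [2,3,5,6,7]=20  [3,4,5,6,7]=30
  size 6 → [0,1,4,5,6,7]=60  [0,2,3,4,6,7]=20  [0,3,4,5,6,7]=60  [1,2,3,5,6,7]=60  [1,3,4,5,6,7]=90  [2,3,4,5,6,7]=60
  first=0(t) contributes 210
  first=1(s) contributes 140
  first=2(u) contributes 210
|[w]| = 560

560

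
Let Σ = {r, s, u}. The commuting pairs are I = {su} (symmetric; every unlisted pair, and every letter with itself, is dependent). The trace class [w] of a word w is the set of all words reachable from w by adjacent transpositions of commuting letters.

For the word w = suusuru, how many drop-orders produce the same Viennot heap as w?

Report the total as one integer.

drop 0:s onto floor
drop 1:u onto floor
drop 2:u onto {1:u}
drop 3:s onto {0:s}
drop 4:u onto {2:u}
drop 5:r onto {3:s, 4:u}
drop 6:u onto {5:r}
ground layer = {0:s, 1:u}
drop-orders for the pieces not yet dropped (sum over which currently-grounded one goes next):
  1 to go: {6} 1
  2 to go: {5,6} 1
  3 to go: {3,5,6} 1  {4,5,6} 1
  4 to go: {0,3,5,6} 1  {2,4,5,6} 1  {3,4,5,6} 2
  5 to go: {0,3,4,5,6} 3  {1,2,4,5,6} 1  {2,3,4,5,6} 3
  if 0:s drops first: 4 orders
  if 1:u drops first: 6 orders
heap linearizations: 10

10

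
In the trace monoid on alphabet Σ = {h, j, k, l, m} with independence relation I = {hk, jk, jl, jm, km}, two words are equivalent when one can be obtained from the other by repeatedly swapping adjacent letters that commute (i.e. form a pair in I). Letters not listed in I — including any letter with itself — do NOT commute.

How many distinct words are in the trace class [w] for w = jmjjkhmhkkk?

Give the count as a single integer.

1320

#0=j has no predecessor
#1=m has no predecessor
#2=j depends on [0:j]
#3=j depends on [2:j]
#4=k has no predecessor
#5=h depends on [1:m, 3:j]
#6=m depends on [5:h]
#7=h depends on [6:m]
#8=k depends on [4:k]
#9=k depends on [8:k]
#10=k depends on [9:k]
sources: [0:j, 1:m, 4:k]
N(rest) = Σ N(rest − s) over sources s of rest; N(one piece) = 1:
  size 1 → [7]=1  [10]=1
  size 2 → [6,7]=1  [7,10]=2  [9,10]=1
  size 3 → [5,6,7]=1  [6,7,10]=3  [7,9,10]=3  [8,9,10]=1
  size 4 → [1,5,6,7]=1  [3,5,6,7]=1  [4,8,9,10]=1  [5,6,7,10]=4  [6,7,9,10]=6  [7,8,9,10]=4
  size 5 → [1,3,5,6,7]=2  [1,5,6,7,10]=5  [2,3,5,6,7]=1  [3,5,6,7,10]=5  [4,7,8,9,10]=5  [5,6,7,9,10]=10  [6,7,8,9,10]=10
  size 6 → [0,2,3,5,6,7]=1  [1,2,3,5,6,7]=3  [1,3,5,6,7,10]=12  [1,5,6,7,9,10]=15  [2,3,5,6,7,10]=6  [3,5,6,7,9,10]=15  [4,6,7,8,9,10]=15  [5,6,7,8,9,10]=20
  size 7 → [0,1,2,3,5,6,7]=4  [0,2,3,5,6,7,10]=7  [1,2,3,5,6,7,10]=21  [1,3,5,6,7,9,10]=42  [1,5,6,7,8,9,10]=35  [2,3,5,6,7,9,10]=21  [3,5,6,7,8,9,10]=35  [4,5,6,7,8,9,10]=35
  size 8 → [0,1,2,3,5,6,7,10]=32  [0,2,3,5,6,7,9,10]=28  [1,2,3,5,6,7,9,10]=84  [1,3,5,6,7,8,9,10]=112  [1,4,5,6,7,8,9,10]=70  [2,3,5,6,7,8,9,10]=56  [3,4,5,6,7,8,9,10]=70
  size 9 → [0,1,2,3,5,6,7,9,10]=144  [0,2,3,5,6,7,8,9,10]=84  [1,2,3,5,6,7,8,9,10]=252  [1,3,4,5,6,7,8,9,10]=252  [2,3,4,5,6,7,8,9,10]=126
  first=0(j) contributes 630
  first=1(m) contributes 210
  first=4(k) contributes 480
|[w]| = 1320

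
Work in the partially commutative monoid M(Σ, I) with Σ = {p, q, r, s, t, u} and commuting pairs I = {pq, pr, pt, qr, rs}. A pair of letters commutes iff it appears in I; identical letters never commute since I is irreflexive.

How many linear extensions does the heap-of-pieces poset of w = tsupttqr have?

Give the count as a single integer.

piece 0:t — minimal
piece 1:s rests on {0:t}
piece 2:u rests on {1:s}
piece 3:p rests on {2:u}
piece 4:t rests on {2:u}
piece 5:t rests on {4:t}
piece 6:q rests on {5:t}
piece 7:r rests on {5:t}
minimal pieces: {0:t}
ways to finish when only these pieces remain (= sum over removing one remaining piece with nothing left below it):
  1 left: {3}→1  {6}→1  {7}→1
  2 left: {3,6}→2  {3,7}→2  {6,7}→2
  3 left: {3,6,7}→6  {5,6,7}→2
  4 left: {3,5,6,7}→8  {4,5,6,7}→2
  5 left: {3,4,5,6,7}→10
  6 left: {2,3,4,5,6,7}→10
  placing 0:t first → 10 extensions

10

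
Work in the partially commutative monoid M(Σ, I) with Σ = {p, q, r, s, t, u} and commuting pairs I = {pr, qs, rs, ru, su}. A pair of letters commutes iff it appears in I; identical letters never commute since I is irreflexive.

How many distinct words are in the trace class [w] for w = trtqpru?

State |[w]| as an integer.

3

piece 0:t — minimal
piece 1:r rests on {0:t}
piece 2:t rests on {1:r}
piece 3:q rests on {2:t}
piece 4:p rests on {3:q}
piece 5:r rests on {3:q}
piece 6:u rests on {4:p}
minimal pieces: {0:t}
ways to finish when only these pieces remain (= sum over removing one remaining piece with nothing left below it):
  1 left: {5}→1  {6}→1
  2 left: {4,6}→1  {5,6}→2
  3 left: {4,5,6}→3
  4 left: {3,4,5,6}→3
  5 left: {2,3,4,5,6}→3
  placing 0:t first → 3 extensions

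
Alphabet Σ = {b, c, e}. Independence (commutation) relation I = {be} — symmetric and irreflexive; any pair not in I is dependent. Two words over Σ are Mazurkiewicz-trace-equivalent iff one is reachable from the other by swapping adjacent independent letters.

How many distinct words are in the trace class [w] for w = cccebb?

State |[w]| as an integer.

drop 0:c onto floor
drop 1:c onto {0:c}
drop 2:c onto {1:c}
drop 3:e onto {2:c}
drop 4:b onto {2:c}
drop 5:b onto {4:b}
ground layer = {0:c}
drop-orders for the pieces not yet dropped (sum over which currently-grounded one goes next):
  1 to go: {3} 1  {5} 1
  2 to go: {3,5} 2  {4,5} 1
  3 to go: {3,4,5} 3
  4 to go: {2,3,4,5} 3
  if 0:c drops first: 3 orders

3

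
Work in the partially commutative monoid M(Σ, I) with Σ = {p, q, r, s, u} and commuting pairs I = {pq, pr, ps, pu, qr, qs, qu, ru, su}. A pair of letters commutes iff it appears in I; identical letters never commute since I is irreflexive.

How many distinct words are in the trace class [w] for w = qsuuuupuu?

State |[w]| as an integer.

0(q) covers ∅
1(s) covers ∅
2(u) covers ∅
3(u) covers 2:u
4(u) covers 3:u
5(u) covers 4:u
6(p) covers ∅
7(u) covers 5:u
8(u) covers 7:u
floor of heap: 0:q, 1:s, 2:u, 6:p
completions by unplaced set U, small U first (add the entries for U minus each lowest piece of U):
  |U|=1: {0}:1  {1}:1  {6}:1  {8}:1
  |U|=2: {0,1}:2  {0,6}:2  {0,8}:2  {1,6}:2  {1,8}:2  {6,8}:2  {7,8}:1
  |U|=3: {0,1,6}:6  {0,1,8}:6  {0,6,8}:6  {0,7,8}:3  {1,6,8}:6  {1,7,8}:3  {5,7,8}:1  {6,7,8}:3
  |U|=4: {0,1,6,8}:24  {0,1,7,8}:12  {0,5,7,8}:4  {0,6,7,8}:12  {1,5,7,8}:4  {1,6,7,8}:12  {4,5,7,8}:1  {5,6,7,8}:4
  |U|=5: {0,1,5,7,8}:20  {0,1,6,7,8}:60  {0,4,5,7,8}:5  {0,5,6,7,8}:20  {1,4,5,7,8}:5  {1,5,6,7,8}:20  {3,4,5,7,8}:1  {4,5,6,7,8}:5
  |U|=6: {0,1,4,5,7,8}:30  {0,1,5,6,7,8}:120  {0,3,4,5,7,8}:6  {0,4,5,6,7,8}:30  {1,3,4,5,7,8}:6  {1,4,5,6,7,8}:30  {2,3,4,5,7,8}:1  {3,4,5,6,7,8}:6
  |U|=7: {0,1,3,4,5,7,8}:42  {0,1,4,5,6,7,8}:210  {0,2,3,4,5,7,8}:7  {0,3,4,5,6,7,8}:42  {1,2,3,4,5,7,8}:7  {1,3,4,5,6,7,8}:42  {2,3,4,5,6,7,8}:7
  start at 0(q): 56
  start at 1(s): 56
  start at 2(u): 336
  start at 6(p): 56
sum over floor = 504

504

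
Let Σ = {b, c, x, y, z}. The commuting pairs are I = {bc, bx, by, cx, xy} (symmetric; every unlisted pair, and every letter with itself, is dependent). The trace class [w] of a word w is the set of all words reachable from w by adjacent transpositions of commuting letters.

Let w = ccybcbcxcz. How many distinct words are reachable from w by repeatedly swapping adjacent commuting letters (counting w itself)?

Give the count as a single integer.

252

#0=c has no predecessor
#1=c depends on [0:c]
#2=y depends on [1:c]
#3=b has no predecessor
#4=c depends on [2:y]
#5=b depends on [3:b]
#6=c depends on [4:c]
#7=x has no predecessor
#8=c depends on [6:c]
#9=z depends on [5:b, 7:x, 8:c]
sources: [0:c, 3:b, 7:x]
N(rest) = Σ N(rest − s) over sources s of rest; N(one piece) = 1:
  size 1 → [9]=1
  size 2 → [5,9]=1  [7,9]=1  [8,9]=1
  size 3 → [3,5,9]=1  [5,7,9]=2  [5,8,9]=2  [6,8,9]=1  [7,8,9]=2
  size 4 → [3,5,7,9]=3  [3,5,8,9]=3  [4,6,8,9]=1  [5,6,8,9]=3  [5,7,8,9]=6  [6,7,8,9]=3
  size 5 → [2,4,6,8,9]=1  [3,5,6,8,9]=6  [3,5,7,8,9]=12  [4,5,6,8,9]=4  [4,6,7,8,9]=4  [5,6,7,8,9]=12
  size 6 → [1,2,4,6,8,9]=1  [2,4,5,6,8,9]=5  [2,4,6,7,8,9]=5  [3,4,5,6,8,9]=10  [3,5,6,7,8,9]=30  [4,5,6,7,8,9]=20
  size 7 → [0,1,2,4,6,8,9]=1  [1,2,4,5,6,8,9]=6  [1,2,4,6,7,8,9]=6  [2,3,4,5,6,8,9]=15  [2,4,5,6,7,8,9]=30  [3,4,5,6,7,8,9]=60
  size 8 → [0,1,2,4,5,6,8,9]=7  [0,1,2,4,6,7,8,9]=7  [1,2,3,4,5,6,8,9]=21  [1,2,4,5,6,7,8,9]=42  [2,3,4,5,6,7,8,9]=105
  first=0(c) contributes 168
  first=3(b) contributes 56
  first=7(x) contributes 28
|[w]| = 252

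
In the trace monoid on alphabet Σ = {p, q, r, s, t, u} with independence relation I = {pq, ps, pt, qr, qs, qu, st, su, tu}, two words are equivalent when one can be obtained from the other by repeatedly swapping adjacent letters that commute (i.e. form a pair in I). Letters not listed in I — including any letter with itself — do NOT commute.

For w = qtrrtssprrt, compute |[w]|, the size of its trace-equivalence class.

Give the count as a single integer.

0(q) covers ∅
1(t) covers 0:q
2(r) covers 1:t
3(r) covers 2:r
4(t) covers 3:r
5(s) covers 3:r
6(s) covers 5:s
7(p) covers 3:r
8(r) covers 4:t, 6:s, 7:p
9(r) covers 8:r
10(t) covers 9:r
floor of heap: 0:q
completions by unplaced set U, small U first (add the entries for U minus each lowest piece of U):
  |U|=1: {10}:1
  |U|=2: {9,10}:1
  |U|=3: {8,9,10}:1
  |U|=4: {4,8,9,10}:1  {6,8,9,10}:1  {7,8,9,10}:1
  |U|=5: {4,6,8,9,10}:2  {4,7,8,9,10}:2  {5,6,8,9,10}:1  {6,7,8,9,10}:2
  |U|=6: {4,5,6,8,9,10}:3  {4,6,7,8,9,10}:6  {5,6,7,8,9,10}:3
  |U|=7: {4,5,6,7,8,9,10}:12
  |U|=8: {3,4,5,6,7,8,9,10}:12
  |U|=9: {2,3,4,5,6,7,8,9,10}:12
  start at 0(q): 12

12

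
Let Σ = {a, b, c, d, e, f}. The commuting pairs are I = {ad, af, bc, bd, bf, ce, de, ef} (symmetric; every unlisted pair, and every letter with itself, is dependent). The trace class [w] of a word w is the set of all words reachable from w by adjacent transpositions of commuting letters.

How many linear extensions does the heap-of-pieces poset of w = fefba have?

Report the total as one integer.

10

#0=f has no predecessor
#1=e has no predecessor
#2=f depends on [0:f]
#3=b depends on [1:e]
#4=a depends on [3:b]
sources: [0:f, 1:e]
N(rest) = Σ N(rest − s) over sources s of rest; N(one piece) = 1:
  size 1 → [2]=1  [4]=1
  size 2 → [0,2]=1  [2,4]=2  [3,4]=1
  size 3 → [0,2,4]=3  [1,3,4]=1  [2,3,4]=3
  first=0(f) contributes 4
  first=1(e) contributes 6
|[w]| = 10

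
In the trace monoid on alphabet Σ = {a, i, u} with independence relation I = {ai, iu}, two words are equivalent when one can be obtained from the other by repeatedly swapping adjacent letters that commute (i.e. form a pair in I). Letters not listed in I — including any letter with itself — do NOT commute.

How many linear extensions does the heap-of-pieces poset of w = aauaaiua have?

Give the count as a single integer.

0(a) covers ∅
1(a) covers 0:a
2(u) covers 1:a
3(a) covers 2:u
4(a) covers 3:a
5(i) covers ∅
6(u) covers 4:a
7(a) covers 6:u
floor of heap: 0:a, 5:i
completions by unplaced set U, small U first (add the entries for U minus each lowest piece of U):
  |U|=1: {5}:1  {7}:1
  |U|=2: {5,7}:2  {6,7}:1
  |U|=3: {4,6,7}:1  {5,6,7}:3
  |U|=4: {3,4,6,7}:1  {4,5,6,7}:4
  |U|=5: {2,3,4,6,7}:1  {3,4,5,6,7}:5
  |U|=6: {1,2,3,4,6,7}:1  {2,3,4,5,6,7}:6
  start at 0(a): 7
  start at 5(i): 1
sum over floor = 8

8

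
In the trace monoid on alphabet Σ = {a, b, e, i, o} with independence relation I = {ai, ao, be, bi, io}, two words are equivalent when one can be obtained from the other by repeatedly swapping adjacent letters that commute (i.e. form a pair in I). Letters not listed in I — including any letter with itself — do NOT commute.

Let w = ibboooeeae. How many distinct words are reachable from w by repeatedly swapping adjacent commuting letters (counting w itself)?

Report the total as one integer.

#0=i has no predecessor
#1=b has no predecessor
#2=b depends on [1:b]
#3=o depends on [2:b]
#4=o depends on [3:o]
#5=o depends on [4:o]
#6=e depends on [0:i, 5:o]
#7=e depends on [6:e]
#8=a depends on [7:e]
#9=e depends on [8:a]
sources: [0:i, 1:b]
N(rest) = Σ N(rest − s) over sources s of rest; N(one piece) = 1:
  size 1 → [9]=1
  size 2 → [8,9]=1
  size 3 → [7,8,9]=1
  size 4 → [6,7,8,9]=1
  size 5 → [0,6,7,8,9]=1  [5,6,7,8,9]=1
  size 6 → [0,5,6,7,8,9]=2  [4,5,6,7,8,9]=1
  size 7 → [0,4,5,6,7,8,9]=3  [3,4,5,6,7,8,9]=1
  size 8 → [0,3,4,5,6,7,8,9]=4  [2,3,4,5,6,7,8,9]=1
  first=0(i) contributes 1
  first=1(b) contributes 5
|[w]| = 6

6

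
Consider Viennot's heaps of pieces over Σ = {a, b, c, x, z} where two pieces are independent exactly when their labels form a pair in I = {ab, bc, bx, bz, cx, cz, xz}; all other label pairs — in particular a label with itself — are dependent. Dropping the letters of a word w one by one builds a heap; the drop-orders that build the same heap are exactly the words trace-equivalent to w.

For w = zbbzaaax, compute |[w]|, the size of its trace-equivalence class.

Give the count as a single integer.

28

#0=z has no predecessor
#1=b has no predecessor
#2=b depends on [1:b]
#3=z depends on [0:z]
#4=a depends on [3:z]
#5=a depends on [4:a]
#6=a depends on [5:a]
#7=x depends on [6:a]
sources: [0:z, 1:b]
N(rest) = Σ N(rest − s) over sources s of rest; N(one piece) = 1:
  size 1 → [2]=1  [7]=1
  size 2 → [1,2]=1  [2,7]=2  [6,7]=1
  size 3 → [1,2,7]=3  [2,6,7]=3  [5,6,7]=1
  size 4 → [1,2,6,7]=6  [2,5,6,7]=4  [4,5,6,7]=1
  size 5 → [1,2,5,6,7]=10  [2,4,5,6,7]=5  [3,4,5,6,7]=1
  size 6 → [0,3,4,5,6,7]=1  [1,2,4,5,6,7]=15  [2,3,4,5,6,7]=6
  first=0(z) contributes 21
  first=1(b) contributes 7
|[w]| = 28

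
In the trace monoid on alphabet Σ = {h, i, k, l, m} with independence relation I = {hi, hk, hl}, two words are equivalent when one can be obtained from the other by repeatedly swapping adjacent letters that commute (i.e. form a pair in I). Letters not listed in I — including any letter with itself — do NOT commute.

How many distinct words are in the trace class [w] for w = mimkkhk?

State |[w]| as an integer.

drop 0:m onto floor
drop 1:i onto {0:m}
drop 2:m onto {1:i}
drop 3:k onto {2:m}
drop 4:k onto {3:k}
drop 5:h onto {2:m}
drop 6:k onto {4:k}
ground layer = {0:m}
drop-orders for the pieces not yet dropped (sum over which currently-grounded one goes next):
  1 to go: {5} 1  {6} 1
  2 to go: {4,6} 1  {5,6} 2
  3 to go: {3,4,6} 1  {4,5,6} 3
  4 to go: {3,4,5,6} 4
  5 to go: {2,3,4,5,6} 4
  if 0:m drops first: 4 orders

4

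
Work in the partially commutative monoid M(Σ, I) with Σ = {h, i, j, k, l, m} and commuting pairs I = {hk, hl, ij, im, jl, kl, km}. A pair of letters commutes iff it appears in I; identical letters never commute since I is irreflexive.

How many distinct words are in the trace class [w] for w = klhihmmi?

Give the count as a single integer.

#0=k has no predecessor
#1=l has no predecessor
#2=h has no predecessor
#3=i depends on [0:k, 1:l, 2:h]
#4=h depends on [3:i]
#5=m depends on [4:h]
#6=m depends on [5:m]
#7=i depends on [4:h]
sources: [0:k, 1:l, 2:h]
N(rest) = Σ N(rest − s) over sources s of rest; N(one piece) = 1:
  size 1 → [6]=1  [7]=1
  size 2 → [5,6]=1  [6,7]=2
  size 3 → [5,6,7]=3
  size 4 → [4,5,6,7]=3
  size 5 → [3,4,5,6,7]=3
  size 6 → [0,3,4,5,6,7]=3  [1,3,4,5,6,7]=3  [2,3,4,5,6,7]=3
  first=0(k) contributes 6
  first=1(l) contributes 6
  first=2(h) contributes 6
|[w]| = 18

18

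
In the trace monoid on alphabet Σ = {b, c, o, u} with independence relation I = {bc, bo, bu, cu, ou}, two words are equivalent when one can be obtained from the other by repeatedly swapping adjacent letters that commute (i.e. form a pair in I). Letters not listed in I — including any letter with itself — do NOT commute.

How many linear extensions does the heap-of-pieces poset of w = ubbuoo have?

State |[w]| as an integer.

#0=u has no predecessor
#1=b has no predecessor
#2=b depends on [1:b]
#3=u depends on [0:u]
#4=o has no predecessor
#5=o depends on [4:o]
sources: [0:u, 1:b, 4:o]
N(rest) = Σ N(rest − s) over sources s of rest; N(one piece) = 1:
  size 1 → [2]=1  [3]=1  [5]=1
  size 2 → [0,3]=1  [1,2]=1  [2,3]=2  [2,5]=2  [3,5]=2  [4,5]=1
  size 3 → [0,2,3]=3  [0,3,5]=3  [1,2,3]=3  [1,2,5]=3  [2,3,5]=6  [2,4,5]=3  [3,4,5]=3
  size 4 → [0,1,2,3]=6  [0,2,3,5]=12  [0,3,4,5]=6  [1,2,3,5]=12  [1,2,4,5]=6  [2,3,4,5]=12
  first=0(u) contributes 30
  first=1(b) contributes 30
  first=4(o) contributes 30
|[w]| = 90

90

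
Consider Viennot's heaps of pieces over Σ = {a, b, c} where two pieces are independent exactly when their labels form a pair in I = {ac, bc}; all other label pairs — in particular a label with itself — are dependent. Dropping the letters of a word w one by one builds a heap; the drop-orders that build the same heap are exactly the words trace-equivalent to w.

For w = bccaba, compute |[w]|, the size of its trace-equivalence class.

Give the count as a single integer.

15

drop 0:b onto floor
drop 1:c onto floor
drop 2:c onto {1:c}
drop 3:a onto {0:b}
drop 4:b onto {3:a}
drop 5:a onto {4:b}
ground layer = {0:b, 1:c}
drop-orders for the pieces not yet dropped (sum over which currently-grounded one goes next):
  1 to go: {2} 1  {5} 1
  2 to go: {1,2} 1  {2,5} 2  {4,5} 1
  3 to go: {1,2,5} 3  {2,4,5} 3  {3,4,5} 1
  4 to go: {0,3,4,5} 1  {1,2,4,5} 6  {2,3,4,5} 4
  if 0:b drops first: 10 orders
  if 1:c drops first: 5 orders
heap linearizations: 15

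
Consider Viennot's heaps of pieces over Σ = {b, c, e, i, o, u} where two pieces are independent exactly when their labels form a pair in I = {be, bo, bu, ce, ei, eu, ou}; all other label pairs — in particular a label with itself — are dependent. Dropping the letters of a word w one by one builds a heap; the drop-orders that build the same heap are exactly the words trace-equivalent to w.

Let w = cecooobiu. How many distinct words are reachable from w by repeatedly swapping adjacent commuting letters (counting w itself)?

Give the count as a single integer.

13

drop 0:c onto floor
drop 1:e onto floor
drop 2:c onto {0:c}
drop 3:o onto {1:e, 2:c}
drop 4:o onto {3:o}
drop 5:o onto {4:o}
drop 6:b onto {2:c}
drop 7:i onto {5:o, 6:b}
drop 8:u onto {7:i}
ground layer = {0:c, 1:e}
drop-orders for the pieces not yet dropped (sum over which currently-grounded one goes next):
  1 to go: {8} 1
  2 to go: {7,8} 1
  3 to go: {5,7,8} 1  {6,7,8} 1
  4 to go: {4,5,7,8} 1  {5,6,7,8} 2
  5 to go: {3,4,5,7,8} 1  {4,5,6,7,8} 3
  6 to go: {1,3,4,5,7,8} 1  {3,4,5,6,7,8} 4
  7 to go: {1,3,4,5,6,7,8} 5  {2,3,4,5,6,7,8} 4
  if 0:c drops first: 9 orders
  if 1:e drops first: 4 orders
heap linearizations: 13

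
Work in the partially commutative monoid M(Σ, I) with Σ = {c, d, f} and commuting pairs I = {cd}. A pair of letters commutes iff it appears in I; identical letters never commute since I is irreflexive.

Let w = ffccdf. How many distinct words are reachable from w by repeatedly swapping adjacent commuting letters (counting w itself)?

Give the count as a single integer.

#0=f has no predecessor
#1=f depends on [0:f]
#2=c depends on [1:f]
#3=c depends on [2:c]
#4=d depends on [1:f]
#5=f depends on [3:c, 4:d]
sources: [0:f]
N(rest) = Σ N(rest − s) over sources s of rest; N(one piece) = 1:
  size 1 → [5]=1
  size 2 → [3,5]=1  [4,5]=1
  size 3 → [2,3,5]=1  [3,4,5]=2
  size 4 → [2,3,4,5]=3
  first=0(f) contributes 3

3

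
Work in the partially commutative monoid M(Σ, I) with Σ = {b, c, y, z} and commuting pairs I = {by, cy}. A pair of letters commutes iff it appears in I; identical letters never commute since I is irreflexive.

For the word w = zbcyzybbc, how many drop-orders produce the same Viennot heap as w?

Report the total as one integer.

#0=z has no predecessor
#1=b depends on [0:z]
#2=c depends on [1:b]
#3=y depends on [0:z]
#4=z depends on [2:c, 3:y]
#5=y depends on [4:z]
#6=b depends on [4:z]
#7=b depends on [6:b]
#8=c depends on [7:b]
sources: [0:z]
N(rest) = Σ N(rest − s) over sources s of rest; N(one piece) = 1:
  size 1 → [5]=1  [8]=1
  size 2 → [5,8]=2  [7,8]=1
  size 3 → [5,7,8]=3  [6,7,8]=1
  size 4 → [5,6,7,8]=4
  size 5 → [4,5,6,7,8]=4
  size 6 → [2,4,5,6,7,8]=4  [3,4,5,6,7,8]=4
  size 7 → [1,2,4,5,6,7,8]=4  [2,3,4,5,6,7,8]=8
  first=0(z) contributes 12

12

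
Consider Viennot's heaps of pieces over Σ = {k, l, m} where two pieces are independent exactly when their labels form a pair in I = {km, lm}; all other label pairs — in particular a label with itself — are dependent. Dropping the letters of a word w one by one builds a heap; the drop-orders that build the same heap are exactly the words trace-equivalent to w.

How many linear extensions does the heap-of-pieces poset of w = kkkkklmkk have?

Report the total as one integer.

9

drop 0:k onto floor
drop 1:k onto {0:k}
drop 2:k onto {1:k}
drop 3:k onto {2:k}
drop 4:k onto {3:k}
drop 5:l onto {4:k}
drop 6:m onto floor
drop 7:k onto {5:l}
drop 8:k onto {7:k}
ground layer = {0:k, 6:m}
drop-orders for the pieces not yet dropped (sum over which currently-grounded one goes next):
  1 to go: {6} 1  {8} 1
  2 to go: {6,8} 2  {7,8} 1
  3 to go: {5,7,8} 1  {6,7,8} 3
  4 to go: {4,5,7,8} 1  {5,6,7,8} 4
  5 to go: {3,4,5,7,8} 1  {4,5,6,7,8} 5
  6 to go: {2,3,4,5,7,8} 1  {3,4,5,6,7,8} 6
  7 to go: {1,2,3,4,5,7,8} 1  {2,3,4,5,6,7,8} 7
  if 0:k drops first: 8 orders
  if 6:m drops first: 1 orders
heap linearizations: 9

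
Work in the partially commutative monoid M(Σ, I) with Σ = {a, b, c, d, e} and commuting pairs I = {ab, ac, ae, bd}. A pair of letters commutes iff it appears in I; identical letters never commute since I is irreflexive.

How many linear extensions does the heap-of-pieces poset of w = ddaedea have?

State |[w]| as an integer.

4

0(d) covers ∅
1(d) covers 0:d
2(a) covers 1:d
3(e) covers 1:d
4(d) covers 2:a, 3:e
5(e) covers 4:d
6(a) covers 4:d
floor of heap: 0:d
completions by unplaced set U, small U first (add the entries for U minus each lowest piece of U):
  |U|=1: {5}:1  {6}:1
  |U|=2: {5,6}:2
  |U|=3: {4,5,6}:2
  |U|=4: {2,4,5,6}:2  {3,4,5,6}:2
  |U|=5: {2,3,4,5,6}:4
  start at 0(d): 4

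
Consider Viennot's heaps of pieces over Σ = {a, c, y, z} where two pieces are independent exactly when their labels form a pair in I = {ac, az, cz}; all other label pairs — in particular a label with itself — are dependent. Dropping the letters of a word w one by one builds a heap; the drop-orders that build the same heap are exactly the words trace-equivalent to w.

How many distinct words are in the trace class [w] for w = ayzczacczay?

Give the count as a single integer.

piece 0:a — minimal
piece 1:y rests on {0:a}
piece 2:z rests on {1:y}
piece 3:c rests on {1:y}
piece 4:z rests on {2:z}
piece 5:a rests on {1:y}
piece 6:c rests on {3:c}
piece 7:c rests on {6:c}
piece 8:z rests on {4:z}
piece 9:a rests on {5:a}
piece 10:y rests on {7:c, 8:z, 9:a}
minimal pieces: {0:a}
ways to finish when only these pieces remain (= sum over removing one remaining piece with nothing left below it):
  1 left: {10}→1
  2 left: {7,10}→1  {8,10}→1  {9,10}→1
  3 left: {4,8,10}→1  {5,9,10}→1  {6,7,10}→1  {7,8,10}→2  {7,9,10}→2  {8,9,10}→2
  4 left: {2,4,8,10}→1  {3,6,7,10}→1  {4,7,8,10}→3  {4,8,9,10}→3  {5,7,9,10}→3  {5,8,9,10}→3  {6,7,8,10}→3  {6,7,9,10}→3  {7,8,9,10}→6
  5 left: {2,4,7,8,10}→4  {2,4,8,9,10}→4  {3,6,7,8,10}→4  {3,6,7,9,10}→4  {4,5,8,9,10}→6  {4,6,7,8,10}→6  {4,7,8,9,10}→12  {5,6,7,9,10}→6  {5,7,8,9,10}→12  {6,7,8,9,10}→12
  6 left: {2,4,5,8,9,10}→10  {2,4,6,7,8,10}→10  {2,4,7,8,9,10}→20  {3,4,6,7,8,10}→10  {3,5,6,7,9,10}→10  {3,6,7,8,9,10}→20  {4,5,7,8,9,10}→30  {4,6,7,8,9,10}→30  {5,6,7,8,9,10}→30
  7 left: {2,3,4,6,7,8,10}→20  {2,4,5,7,8,9,10}→60  {2,4,6,7,8,9,10}→60  {3,4,6,7,8,9,10}→60  {3,5,6,7,8,9,10}→60  {4,5,6,7,8,9,10}→90
  8 left: {2,3,4,6,7,8,9,10}→140  {2,4,5,6,7,8,9,10}→210  {3,4,5,6,7,8,9,10}→210
  9 left: {2,3,4,5,6,7,8,9,10}→560
  placing 0:a first → 560 extensions

560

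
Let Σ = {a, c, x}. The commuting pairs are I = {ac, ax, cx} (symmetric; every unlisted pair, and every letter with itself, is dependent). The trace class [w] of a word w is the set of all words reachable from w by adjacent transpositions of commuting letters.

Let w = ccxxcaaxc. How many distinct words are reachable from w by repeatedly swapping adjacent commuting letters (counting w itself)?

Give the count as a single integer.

#0=c has no predecessor
#1=c depends on [0:c]
#2=x has no predecessor
#3=x depends on [2:x]
#4=c depends on [1:c]
#5=a has no predecessor
#6=a depends on [5:a]
#7=x depends on [3:x]
#8=c depends on [4:c]
sources: [0:c, 2:x, 5:a]
N(rest) = Σ N(rest − s) over sources s of rest; N(one piece) = 1:
  size 1 → [6]=1  [7]=1  [8]=1
  size 2 → [3,7]=1  [4,8]=1  [5,6]=1  [6,7]=2  [6,8]=2  [7,8]=2
  size 3 → [1,4,8]=1  [2,3,7]=1  [3,6,7]=3  [3,7,8]=3  [4,6,8]=3  [4,7,8]=3  [5,6,7]=3  [5,6,8]=3  [6,7,8]=6
  size 4 → [0,1,4,8]=1  [1,4,6,8]=4  [1,4,7,8]=4  [2,3,6,7]=4  [2,3,7,8]=4  [3,4,7,8]=6  [3,5,6,7]=6  [3,6,7,8]=12  [4,5,6,8]=6  [4,6,7,8]=12  [5,6,7,8]=12
  size 5 → [0,1,4,6,8]=5  [0,1,4,7,8]=5  [1,3,4,7,8]=10  [1,4,5,6,8]=10  [1,4,6,7,8]=20  [2,3,4,7,8]=10  [2,3,5,6,7]=10  [2,3,6,7,8]=20  [3,4,6,7,8]=30  [3,5,6,7,8]=30  [4,5,6,7,8]=30
  size 6 → [0,1,3,4,7,8]=15  [0,1,4,5,6,8]=15  [0,1,4,6,7,8]=30  [1,2,3,4,7,8]=20  [1,3,4,6,7,8]=60  [1,4,5,6,7,8]=60  [2,3,4,6,7,8]=60  [2,3,5,6,7,8]=60  [3,4,5,6,7,8]=90
  size 7 → [0,1,2,3,4,7,8]=35  [0,1,3,4,6,7,8]=105  [0,1,4,5,6,7,8]=105  [1,2,3,4,6,7,8]=140  [1,3,4,5,6,7,8]=210  [2,3,4,5,6,7,8]=210
  first=0(c) contributes 560
  first=2(x) contributes 420
  first=5(a) contributes 280
|[w]| = 1260

1260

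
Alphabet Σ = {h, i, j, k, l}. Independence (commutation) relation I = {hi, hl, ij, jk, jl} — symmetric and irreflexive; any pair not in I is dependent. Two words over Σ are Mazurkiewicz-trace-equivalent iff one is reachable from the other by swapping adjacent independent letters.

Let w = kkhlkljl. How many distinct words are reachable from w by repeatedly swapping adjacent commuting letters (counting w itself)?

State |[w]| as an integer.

9

piece 0:k — minimal
piece 1:k rests on {0:k}
piece 2:h rests on {1:k}
piece 3:l rests on {1:k}
piece 4:k rests on {2:h, 3:l}
piece 5:l rests on {4:k}
piece 6:j rests on {2:h}
piece 7:l rests on {5:l}
minimal pieces: {0:k}
ways to finish when only these pieces remain (= sum over removing one remaining piece with nothing left below it):
  1 left: {6}→1  {7}→1
  2 left: {5,7}→1  {6,7}→2
  3 left: {4,5,7}→1  {5,6,7}→3
  4 left: {3,4,5,7}→1  {4,5,6,7}→4
  5 left: {2,4,5,6,7}→4  {3,4,5,6,7}→5
  6 left: {2,3,4,5,6,7}→9
  placing 0:k first → 9 extensions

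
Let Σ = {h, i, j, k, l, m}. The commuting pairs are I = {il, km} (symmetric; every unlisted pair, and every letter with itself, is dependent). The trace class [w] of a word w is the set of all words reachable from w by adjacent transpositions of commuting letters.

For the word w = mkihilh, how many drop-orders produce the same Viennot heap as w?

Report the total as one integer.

drop 0:m onto floor
drop 1:k onto floor
drop 2:i onto {0:m, 1:k}
drop 3:h onto {2:i}
drop 4:i onto {3:h}
drop 5:l onto {3:h}
drop 6:h onto {4:i, 5:l}
ground layer = {0:m, 1:k}
drop-orders for the pieces not yet dropped (sum over which currently-grounded one goes next):
  1 to go: {6} 1
  2 to go: {4,6} 1  {5,6} 1
  3 to go: {4,5,6} 2
  4 to go: {3,4,5,6} 2
  5 to go: {2,3,4,5,6} 2
  if 0:m drops first: 2 orders
  if 1:k drops first: 2 orders
heap linearizations: 4

4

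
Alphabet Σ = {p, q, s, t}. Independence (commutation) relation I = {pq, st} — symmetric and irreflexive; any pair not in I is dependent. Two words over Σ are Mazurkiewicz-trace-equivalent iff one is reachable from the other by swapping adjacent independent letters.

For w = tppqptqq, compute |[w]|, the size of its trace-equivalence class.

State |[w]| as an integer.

4

drop 0:t onto floor
drop 1:p onto {0:t}
drop 2:p onto {1:p}
drop 3:q onto {0:t}
drop 4:p onto {2:p}
drop 5:t onto {3:q, 4:p}
drop 6:q onto {5:t}
drop 7:q onto {6:q}
ground layer = {0:t}
drop-orders for the pieces not yet dropped (sum over which currently-grounded one goes next):
  1 to go: {7} 1
  2 to go: {6,7} 1
  3 to go: {5,6,7} 1
  4 to go: {3,5,6,7} 1  {4,5,6,7} 1
  5 to go: {2,4,5,6,7} 1  {3,4,5,6,7} 2
  6 to go: {1,2,4,5,6,7} 1  {2,3,4,5,6,7} 3
  if 0:t drops first: 4 orders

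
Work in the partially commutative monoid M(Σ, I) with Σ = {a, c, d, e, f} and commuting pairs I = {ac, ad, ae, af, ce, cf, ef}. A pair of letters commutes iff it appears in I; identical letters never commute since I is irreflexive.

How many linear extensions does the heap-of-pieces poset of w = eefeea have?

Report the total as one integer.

piece 0:e — minimal
piece 1:e rests on {0:e}
piece 2:f — minimal
piece 3:e rests on {1:e}
piece 4:e rests on {3:e}
piece 5:a — minimal
minimal pieces: {0:e, 2:f, 5:a}
ways to finish when only these pieces remain (= sum over removing one remaining piece with nothing left below it):
  1 left: {2}→1  {4}→1  {5}→1
  2 left: {2,4}→2  {2,5}→2  {3,4}→1  {4,5}→2
  3 left: {1,3,4}→1  {2,3,4}→3  {2,4,5}→6  {3,4,5}→3
  4 left: {0,1,3,4}→1  {1,2,3,4}→4  {1,3,4,5}→4  {2,3,4,5}→12
  placing 0:e first → 20 extensions
  placing 2:f first → 5 extensions
  placing 5:a first → 5 extensions
total linear extensions = 30

30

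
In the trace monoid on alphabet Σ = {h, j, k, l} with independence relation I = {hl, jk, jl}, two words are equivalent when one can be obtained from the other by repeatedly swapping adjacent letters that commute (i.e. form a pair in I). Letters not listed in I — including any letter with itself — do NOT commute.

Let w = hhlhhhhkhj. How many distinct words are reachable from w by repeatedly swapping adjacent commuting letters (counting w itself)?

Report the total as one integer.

piece 0:h — minimal
piece 1:h rests on {0:h}
piece 2:l — minimal
piece 3:h rests on {1:h}
piece 4:h rests on {3:h}
piece 5:h rests on {4:h}
piece 6:h rests on {5:h}
piece 7:k rests on {2:l, 6:h}
piece 8:h rests on {7:k}
piece 9:j rests on {8:h}
minimal pieces: {0:h, 2:l}
ways to finish when only these pieces remain (= sum over removing one remaining piece with nothing left below it):
  1 left: {9}→1
  2 left: {8,9}→1
  3 left: {7,8,9}→1
  4 left: {2,7,8,9}→1  {6,7,8,9}→1
  5 left: {2,6,7,8,9}→2  {5,6,7,8,9}→1
  6 left: {2,5,6,7,8,9}→3  {4,5,6,7,8,9}→1
  7 left: {2,4,5,6,7,8,9}→4  {3,4,5,6,7,8,9}→1
  8 left: {1,3,4,5,6,7,8,9}→1  {2,3,4,5,6,7,8,9}→5
  placing 0:h first → 6 extensions
  placing 2:l first → 1 extensions
total linear extensions = 7

7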